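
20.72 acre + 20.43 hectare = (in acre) 1 acre = 4046.8564 m^2, so 20.72 acre = 20.72 * 4046.8564 = 83850.865 m^2. 1 hectare = 10000 m^2, so 20.43 hectare = 20.43 * 10000 = 204300 m^2. Sum: 83850.865 + 204300 = 288150.87 m^2. 1 acre = 4046.8564 m^2, so 288150.87 m^2 = 288150.87 / 4046.8564 = 71.203629 acre ≈ 71.2 acre (4 s.f.). Final answer: 71.2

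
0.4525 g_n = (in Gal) 1 g_n = 9.80665 m/s^2, so 0.4525 g_n = 0.4525 * 9.80665 = 4.4375091 m/s^2. 1 Gal = 0.01 m/s^2, so 4.4375091 m/s^2 = 4.4375091 / 0.01 = 443.75091 Gal ≈ 443.8 Gal (4 s.f.). Final answer: 443.8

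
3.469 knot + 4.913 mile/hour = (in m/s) 1 knot = 0.51444444 m/s, so 3.469 knot = 3.469 * 0.51444444 = 1.7846078 m/s. 1 mile/hour = 0.44704 m/s, so 4.913 mile/hour = 4.913 * 0.44704 = 2.1963075 m/s. Sum: 1.7846078 + 2.1963075 = 3.9809153 m/s. Result: 3.9809153 m/s ≈ 3.981 m/s (4 s.f.). Final answer: 3.981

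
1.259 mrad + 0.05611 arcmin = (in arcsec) 1 mrad = 0.001 rad, so 1.259 mrad = 1.259 * 0.001 = 0.001259 rad. 1 arcmin = 0.00029088821 rad, so 0.05611 arcmin = 0.05611 * 0.00029088821 = 1.6321737e-05 rad. Sum: 0.001259 + 1.6321737e-05 = 0.0012753217 rad. 1 arcsec = 4.8481368e-06 rad, so 0.0012753217 rad = 0.0012753217 / 4.8481368e-06 = 263.05399 arcsec ≈ 263.1 arcsec (4 s.f.). Final answer: 263.1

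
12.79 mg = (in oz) 1 mg = 1e-06 kg, so 12.79 mg = 12.79 * 1e-06 = 1.279e-05 kg. 1 oz = 0.028349523 kg, so 1.279e-05 kg = 1.279e-05 / 0.028349523 = 0.00045115397 oz ≈ 0.0004512 oz (4 s.f.). Final answer: 0.0004512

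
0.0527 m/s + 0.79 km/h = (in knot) 0.529. Check: 0.0527 m/s is already in m/s. 1 km/h = 0.27777778 m/s, so 0.79 km/h = 0.79 * 0.27777778 = 0.21944444 m/s. Sum: 0.0527 + 0.21944444 = 0.27214444 m/s. 1 knot = 0.51444444 m/s, so 0.27214444 m/s = 0.27214444 / 0.51444444 = 0.52900648 knot ≈ 0.529 knot (4 s.f.).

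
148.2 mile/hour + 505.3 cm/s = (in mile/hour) 1 mile/hour = 0.44704 m/s, so 148.2 mile/hour = 148.2 * 0.44704 = 66.251328 m/s. 1 cm/s = 0.01 m/s, so 505.3 cm/s = 505.3 * 0.01 = 5.053 m/s. Sum: 66.251328 + 5.053 = 71.304328 m/s. 1 mile/hour = 0.44704 m/s, so 71.304328 m/s = 71.304328 / 0.44704 = 159.50324 mile/hour ≈ 159.5 mile/hour (4 s.f.). Final answer: 159.5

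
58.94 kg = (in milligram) 1 milligram = 1e-06 kg, so 58.94 kg = 58.94 / 1e-06 = 58940000 milligram ≈ 5.894e+07 milligram (4 s.f.). Final answer: 5.894e+07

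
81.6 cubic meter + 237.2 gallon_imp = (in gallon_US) 2.184e+04. Check: 81.6 cubic meter = 81.6 m^3. 1 gallon_imp = 0.00454609 m^3, so 237.2 gallon_imp = 237.2 * 0.00454609 = 1.0783325 m^3. Sum: 81.6 + 1.0783325 = 82.678333 m^3. 1 gallon_US = 0.0037854118 m^3, so 82.678333 m^3 = 82.678333 / 0.0037854118 = 21841.305 gallon_US ≈ 2.184e+04 gallon_US (4 s.f.).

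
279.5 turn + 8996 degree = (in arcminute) 1 turn = 6.2831853 rad, so 279.5 turn = 279.5 * 6.2831853 = 1756.1503 rad. 1 degree = 0.017453293 rad, so 8996 degree = 8996 * 0.017453293 = 157.00982 rad. Sum: 1756.1503 + 157.00982 = 1913.1601 rad. 1 arcminute = 0.00029088821 rad, so 1913.1601 rad = 1913.1601 / 0.00029088821 = 6576960 arcminute ≈ 6.577e+06 arcminute (4 s.f.). Final answer: 6.577e+06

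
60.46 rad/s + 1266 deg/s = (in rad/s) 60.46 rad/s is already in rad/s. 1 deg/s = 0.017453293 rad/s, so 1266 deg/s = 1266 * 0.017453293 = 22.095868 rad/s. Sum: 60.46 + 22.095868 = 82.555868 rad/s. Result: 82.555868 rad/s ≈ 82.56 rad/s (4 s.f.). Final answer: 82.56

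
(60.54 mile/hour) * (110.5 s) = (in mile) 1 mile/hour = 0.44704 m/s, so 60.54 mile/hour = 60.54 * 0.44704 = 27.063802 m/s. 110.5 s is already in s. Combine: 27.063802 m/s * 110.5 s = 2990.5501 m. 1 mile = 1609.344 m, so 2990.5501 m = 2990.5501 / 1609.344 = 1.8582417 mile ≈ 1.858 mile (4 s.f.). Final answer: 1.858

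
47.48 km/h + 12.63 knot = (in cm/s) 1969. Check: 1 km/h = 0.27777778 m/s, so 47.48 km/h = 47.48 * 0.27777778 = 13.188889 m/s. 1 knot = 0.51444444 m/s, so 12.63 knot = 12.63 * 0.51444444 = 6.4974333 m/s. Sum: 13.188889 + 6.4974333 = 19.686322 m/s. 1 cm/s = 0.01 m/s, so 19.686322 m/s = 19.686322 / 0.01 = 1968.6322 cm/s ≈ 1969 cm/s (4 s.f.).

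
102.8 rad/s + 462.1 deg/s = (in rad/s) 102.8 rad/s is already in rad/s. 1 deg/s = 0.017453293 rad/s, so 462.1 deg/s = 462.1 * 0.017453293 = 8.0651665 rad/s. Sum: 102.8 + 8.0651665 = 110.86517 rad/s. Result: 110.86517 rad/s ≈ 110.9 rad/s (4 s.f.). Final answer: 110.9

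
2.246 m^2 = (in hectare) 1 hectare = 10000 m^2, so 2.246 m^2 = 2.246 / 10000 = 0.0002246 hectare. Final answer: 0.0002246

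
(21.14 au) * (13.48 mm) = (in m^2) 4.263e+10. Check: 1 au = 1.4959787e+11 m, so 21.14 au = 21.14 * 1.4959787e+11 = 3.162499e+12 m. 1 mm = 0.001 m, so 13.48 mm = 13.48 * 0.001 = 0.01348 m. Combine: 3.162499e+12 m * 0.01348 m = 4.2630486e+10 m^2. Result: 4.2630486e+10 m^2 ≈ 4.263e+10 m^2 (4 s.f.).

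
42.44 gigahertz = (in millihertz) 1 gigahertz = 1e+09 Hz, so 42.44 gigahertz = 42.44 * 1e+09 = 4.244e+10 Hz. 1 millihertz = 0.001 Hz, so 4.244e+10 Hz = 4.244e+10 / 0.001 = 4.244e+13 millihertz. Final answer: 4.244e+13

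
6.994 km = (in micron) 6.994e+09. Check: 1 km = 1000 m, so 6.994 km = 6.994 * 1000 = 6994 m. 1 micron = 1e-06 m, so 6994 m = 6994 / 1e-06 = 6.994e+09 micron.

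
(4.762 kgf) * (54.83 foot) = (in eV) 4.871e+21. Check: 1 kgf = 9.80665 N, so 4.762 kgf = 4.762 * 9.80665 = 46.699267 N. 1 foot = 0.3048 m, so 54.83 foot = 54.83 * 0.3048 = 16.712184 m. Combine: 46.699267 N * 16.712184 m = 780.44675 J. 1 eV = 1.6021766e-19 J, so 780.44675 J = 780.44675 / 1.6021766e-19 = 4.8711655e+21 eV ≈ 4.871e+21 eV (4 s.f.).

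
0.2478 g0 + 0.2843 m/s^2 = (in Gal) 1 g0 = 9.80665 m/s^2, so 0.2478 g0 = 0.2478 * 9.80665 = 2.4300879 m/s^2. 0.2843 m/s^2 is already in m/s^2. Sum: 2.4300879 + 0.2843 = 2.7143879 m/s^2. 1 Gal = 0.01 m/s^2, so 2.7143879 m/s^2 = 2.7143879 / 0.01 = 271.43879 Gal ≈ 271.4 Gal (4 s.f.). Final answer: 271.4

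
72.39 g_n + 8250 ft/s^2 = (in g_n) 328.8. Check: 1 g_n = 9.80665 m/s^2, so 72.39 g_n = 72.39 * 9.80665 = 709.90339 m/s^2. 1 ft/s^2 = 0.3048 m/s^2, so 8250 ft/s^2 = 8250 * 0.3048 = 2514.6 m/s^2. Sum: 709.90339 + 2514.6 = 3224.5034 m/s^2. 1 g_n = 9.80665 m/s^2, so 3224.5034 m/s^2 = 3224.5034 / 9.80665 = 328.80784 g_n ≈ 328.8 g_n (4 s.f.).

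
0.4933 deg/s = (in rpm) 1 deg/s = 0.017453293 rad/s, so 0.4933 deg/s = 0.4933 * 0.017453293 = 0.0086097092 rad/s. 1 rpm = 0.10471976 rad/s, so 0.0086097092 rad/s = 0.0086097092 / 0.10471976 = 0.082216667 rpm ≈ 0.08222 rpm (4 s.f.). Final answer: 0.08222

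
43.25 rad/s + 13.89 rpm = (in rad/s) 44.7. Check: 43.25 rad/s is already in rad/s. 1 rpm = 0.10471976 rad/s, so 13.89 rpm = 13.89 * 0.10471976 = 1.4545574 rad/s. Sum: 43.25 + 1.4545574 = 44.704557 rad/s. Result: 44.704557 rad/s ≈ 44.7 rad/s (4 s.f.).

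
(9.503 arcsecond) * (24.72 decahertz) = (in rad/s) 0.01139. Check: 1 arcsecond = 4.8481368e-06 rad, so 9.503 arcsecond = 9.503 * 4.8481368e-06 = 4.6071844e-05 rad. 1 decahertz = 10 Hz, so 24.72 decahertz = 24.72 * 10 = 247.2 Hz. Combine: 4.6071844e-05 rad * 247.2 Hz = 0.01138896 rad/s. Result: 0.01138896 rad/s ≈ 0.01139 rad/s (4 s.f.).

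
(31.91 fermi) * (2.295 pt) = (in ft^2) 2.781e-16. Check: 1 fermi = 1e-15 m, so 31.91 fermi = 31.91 * 1e-15 = 3.191e-14 m. 1 pt = 0.00035277778 m, so 2.295 pt = 2.295 * 0.00035277778 = 0.000809625 m. Combine: 3.191e-14 m * 0.000809625 m = 2.5835134e-17 m^2. 1 ft^2 = 0.09290304 m^2, so 2.5835134e-17 m^2 = 2.5835134e-17 / 0.09290304 = 2.7808707e-16 ft^2 ≈ 2.781e-16 ft^2 (4 s.f.).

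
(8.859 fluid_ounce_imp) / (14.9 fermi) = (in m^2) 1.689e+10. Check: 1 fluid_ounce_imp = 2.8413063e-05 m^3, so 8.859 fluid_ounce_imp = 8.859 * 2.8413063e-05 = 0.00025171132 m^3. 1 fermi = 1e-15 m, so 14.9 fermi = 14.9 * 1e-15 = 1.49e-14 m. Combine: 0.00025171132 m^3 / 1.49e-14 m = 1.6893377e+10 m^2. Result: 1.6893377e+10 m^2 ≈ 1.689e+10 m^2 (4 s.f.).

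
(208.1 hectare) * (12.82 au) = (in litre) 3.991e+21. Check: 1 hectare = 10000 m^2, so 208.1 hectare = 208.1 * 10000 = 2081000 m^2. 1 au = 1.4959787e+11 m, so 12.82 au = 12.82 * 1.4959787e+11 = 1.9178447e+12 m. Combine: 2081000 m^2 * 1.9178447e+12 m = 3.9910348e+18 m^3. 1 litre = 0.001 m^3, so 3.9910348e+18 m^3 = 3.9910348e+18 / 0.001 = 3.9910348e+21 litre ≈ 3.991e+21 litre (4 s.f.).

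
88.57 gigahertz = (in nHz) 1 gigahertz = 1e+09 Hz, so 88.57 gigahertz = 88.57 * 1e+09 = 8.857e+10 Hz. 1 nHz = 1e-09 Hz, so 8.857e+10 Hz = 8.857e+10 / 1e-09 = 8.857e+19 nHz. Final answer: 8.857e+19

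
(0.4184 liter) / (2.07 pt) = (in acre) 0.0001416. Check: 1 liter = 0.001 m^3, so 0.4184 liter = 0.4184 * 0.001 = 0.0004184 m^3. 1 pt = 0.00035277778 m, so 2.07 pt = 2.07 * 0.00035277778 = 0.00073025 m. Combine: 0.0004184 m^3 / 0.00073025 m = 0.57295447 m^2. 1 acre = 4046.8564 m^2, so 0.57295447 m^2 = 0.57295447 / 4046.8564 = 0.00014158013 acre ≈ 0.0001416 acre (4 s.f.).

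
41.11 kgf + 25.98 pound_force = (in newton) 518.7. Check: 1 kgf = 9.80665 N, so 41.11 kgf = 41.11 * 9.80665 = 403.15138 N. 1 pound_force = 4.4482216 N, so 25.98 pound_force = 25.98 * 4.4482216 = 115.5648 N. Sum: 403.15138 + 115.5648 = 518.71618 N. 518.71618 N = 518.71618 newton ≈ 518.7 newton (4 s.f.).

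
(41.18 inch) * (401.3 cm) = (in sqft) 1 inch = 0.0254 m, so 41.18 inch = 41.18 * 0.0254 = 1.045972 m. 1 cm = 0.01 m, so 401.3 cm = 401.3 * 0.01 = 4.013 m. Combine: 1.045972 m * 4.013 m = 4.1974856 m^2. 1 sqft = 0.09290304 m^2, so 4.1974856 m^2 = 4.1974856 / 0.09290304 = 45.181359 sqft ≈ 45.18 sqft (4 s.f.). Final answer: 45.18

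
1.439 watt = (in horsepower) 0.00193. Check: 1.439 watt = 1.439 W. 1 horsepower = 745.69987 W, so 1.439 W = 1.439 / 745.69987 = 0.0019297308 horsepower ≈ 0.00193 horsepower (4 s.f.).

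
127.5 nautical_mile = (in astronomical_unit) 1 nautical_mile = 1852 m, so 127.5 nautical_mile = 127.5 * 1852 = 236130 m. 1 astronomical_unit = 1.4959787e+11 m, so 236130 m = 236130 / 1.4959787e+11 = 1.5784316e-06 astronomical_unit ≈ 1.578e-06 astronomical_unit (4 s.f.). Final answer: 1.578e-06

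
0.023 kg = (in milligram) 1 milligram = 1e-06 kg, so 0.023 kg = 0.023 / 1e-06 = 23000 milligram ≈ 2.3e+04 milligram (4 s.f.). Final answer: 2.3e+04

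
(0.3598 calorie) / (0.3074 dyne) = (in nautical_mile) 264.4. Check: 1 calorie = 4.184 J, so 0.3598 calorie = 0.3598 * 4.184 = 1.5054032 J. 1 dyne = 1e-05 N, so 0.3074 dyne = 0.3074 * 1e-05 = 3.074e-06 N. Combine: 1.5054032 J / 3.074e-06 N = 489721.28 m. 1 nautical_mile = 1852 m, so 489721.28 m = 489721.28 / 1852 = 264.42833 nautical_mile ≈ 264.4 nautical_mile (4 s.f.).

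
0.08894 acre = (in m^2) 1 acre = 4046.8564 m^2, so 0.08894 acre = 0.08894 * 4046.8564 = 359.92741 m^2. Result: 359.92741 m^2 ≈ 359.9 m^2 (4 s.f.). Final answer: 359.9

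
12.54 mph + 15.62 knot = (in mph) 1 mph = 0.44704 m/s, so 12.54 mph = 12.54 * 0.44704 = 5.6058816 m/s. 1 knot = 0.51444444 m/s, so 15.62 knot = 15.62 * 0.51444444 = 8.0356222 m/s. Sum: 5.6058816 + 8.0356222 = 13.641504 m/s. 1 mph = 0.44704 m/s, so 13.641504 m/s = 13.641504 / 0.44704 = 30.515175 mph ≈ 30.52 mph (4 s.f.). Final answer: 30.52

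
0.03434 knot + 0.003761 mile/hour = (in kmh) 1 knot = 0.51444444 m/s, so 0.03434 knot = 0.03434 * 0.51444444 = 0.017666022 m/s. 1 mile/hour = 0.44704 m/s, so 0.003761 mile/hour = 0.003761 * 0.44704 = 0.0016813174 m/s. Sum: 0.017666022 + 0.0016813174 = 0.01934734 m/s. 1 kmh = 0.27777778 m/s, so 0.01934734 m/s = 0.01934734 / 0.27777778 = 0.069650423 kmh ≈ 0.06965 kmh (4 s.f.). Final answer: 0.06965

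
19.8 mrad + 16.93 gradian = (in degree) 16.37. Check: 1 mrad = 0.001 rad, so 19.8 mrad = 19.8 * 0.001 = 0.0198 rad. 1 gradian = 0.015707963 rad, so 16.93 gradian = 16.93 * 0.015707963 = 0.26593582 rad. Sum: 0.0198 + 0.26593582 = 0.28573582 rad. 1 degree = 0.017453293 rad, so 0.28573582 rad = 0.28573582 / 0.017453293 = 16.371456 degree ≈ 16.37 degree (4 s.f.).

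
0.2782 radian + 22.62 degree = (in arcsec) 1.388e+05. Check: 0.2782 radian = 0.2782 rad. 1 degree = 0.017453293 rad, so 22.62 degree = 22.62 * 0.017453293 = 0.39479348 rad. Sum: 0.2782 + 0.39479348 = 0.67299348 rad. 1 arcsec = 4.8481368e-06 rad, so 0.67299348 rad = 0.67299348 / 4.8481368e-06 = 138814.87 arcsec ≈ 1.388e+05 arcsec (4 s.f.).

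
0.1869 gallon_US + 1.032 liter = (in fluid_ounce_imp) 1 gallon_US = 0.0037854118 m^3, so 0.1869 gallon_US = 0.1869 * 0.0037854118 = 0.00070749346 m^3. 1 liter = 0.001 m^3, so 1.032 liter = 1.032 * 0.001 = 0.001032 m^3. Sum: 0.00070749346 + 0.001032 = 0.0017394935 m^3. 1 fluid_ounce_imp = 2.8413063e-05 m^3, so 0.0017394935 m^3 = 0.0017394935 / 2.8413063e-05 = 61.221611 fluid_ounce_imp ≈ 61.22 fluid_ounce_imp (4 s.f.). Final answer: 61.22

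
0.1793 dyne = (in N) 1.793e-06. Check: 1 dyne = 1e-05 N, so 0.1793 dyne = 0.1793 * 1e-05 = 1.793e-06 N. Result: 1.793e-06 N.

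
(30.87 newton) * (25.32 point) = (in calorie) 30.87 newton = 30.87 N. 1 point = 0.00035277778 m, so 25.32 point = 25.32 * 0.00035277778 = 0.0089323333 m. Combine: 30.87 N * 0.0089323333 m = 0.27574113 J. 1 calorie = 4.184 J, so 0.27574113 J = 0.27574113 / 4.184 = 0.065903712 calorie ≈ 0.0659 calorie (4 s.f.). Final answer: 0.0659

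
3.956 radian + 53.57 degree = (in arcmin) 1.681e+04. Check: 3.956 radian = 3.956 rad. 1 degree = 0.017453293 rad, so 53.57 degree = 53.57 * 0.017453293 = 0.93497288 rad. Sum: 3.956 + 0.93497288 = 4.8909729 rad. 1 arcmin = 0.00029088821 rad, so 4.8909729 rad = 4.8909729 / 0.00029088821 = 16813.926 arcmin ≈ 1.681e+04 arcmin (4 s.f.).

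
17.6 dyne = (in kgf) 1.795e-05. Check: 1 dyne = 1e-05 N, so 17.6 dyne = 17.6 * 1e-05 = 0.000176 N. 1 kgf = 9.80665 N, so 0.000176 N = 0.000176 / 9.80665 = 1.7947005e-05 kgf ≈ 1.795e-05 kgf (4 s.f.).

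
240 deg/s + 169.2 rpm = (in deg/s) 1 deg/s = 0.017453293 rad/s, so 240 deg/s = 240 * 0.017453293 = 4.1887902 rad/s. 1 rpm = 0.10471976 rad/s, so 169.2 rpm = 169.2 * 0.10471976 = 17.718583 rad/s. Sum: 4.1887902 + 17.718583 = 21.907373 rad/s. 1 deg/s = 0.017453293 rad/s, so 21.907373 rad/s = 21.907373 / 0.017453293 = 1255.2 deg/s ≈ 1255 deg/s (4 s.f.). Final answer: 1255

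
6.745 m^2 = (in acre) 1 acre = 4046.8564 m^2, so 6.745 m^2 = 6.745 / 4046.8564 = 0.0016667258 acre ≈ 0.001667 acre (4 s.f.). Final answer: 0.001667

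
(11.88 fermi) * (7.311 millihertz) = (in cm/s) 8.685e-15. Check: 1 fermi = 1e-15 m, so 11.88 fermi = 11.88 * 1e-15 = 1.188e-14 m. 1 millihertz = 0.001 Hz, so 7.311 millihertz = 7.311 * 0.001 = 0.007311 Hz. Combine: 1.188e-14 m * 0.007311 Hz = 8.685468e-17 m/s. 1 cm/s = 0.01 m/s, so 8.685468e-17 m/s = 8.685468e-17 / 0.01 = 8.685468e-15 cm/s ≈ 8.685e-15 cm/s (4 s.f.).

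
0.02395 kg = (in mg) 1 mg = 1e-06 kg, so 0.02395 kg = 0.02395 / 1e-06 = 23950 mg ≈ 2.395e+04 mg (4 s.f.). Final answer: 2.395e+04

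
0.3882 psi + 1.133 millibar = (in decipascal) 1 psi = 6894.7573 Pa, so 0.3882 psi = 0.3882 * 6894.7573 = 2676.5448 Pa. 1 millibar = 100 Pa, so 1.133 millibar = 1.133 * 100 = 113.3 Pa. Sum: 2676.5448 + 113.3 = 2789.8448 Pa. 1 decipascal = 0.1 Pa, so 2789.8448 Pa = 2789.8448 / 0.1 = 27898.448 decipascal ≈ 2.79e+04 decipascal (4 s.f.). Final answer: 2.79e+04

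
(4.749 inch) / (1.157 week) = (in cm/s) 1 inch = 0.0254 m, so 4.749 inch = 4.749 * 0.0254 = 0.1206246 m. 1 week = 604800 s, so 1.157 week = 1.157 * 604800 = 699753.6 s. Combine: 0.1206246 m / 699753.6 s = 1.7238154e-07 m/s. 1 cm/s = 0.01 m/s, so 1.7238154e-07 m/s = 1.7238154e-07 / 0.01 = 1.7238154e-05 cm/s ≈ 1.724e-05 cm/s (4 s.f.). Final answer: 1.724e-05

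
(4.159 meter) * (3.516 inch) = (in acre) 9.178e-05. Check: 4.159 meter = 4.159 m. 1 inch = 0.0254 m, so 3.516 inch = 3.516 * 0.0254 = 0.0893064 m. Combine: 4.159 m * 0.0893064 m = 0.37142532 m^2. 1 acre = 4046.8564 m^2, so 0.37142532 m^2 = 0.37142532 / 4046.8564 = 9.1781195e-05 acre ≈ 9.178e-05 acre (4 s.f.).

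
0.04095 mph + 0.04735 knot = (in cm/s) 4.267. Check: 1 mph = 0.44704 m/s, so 0.04095 mph = 0.04095 * 0.44704 = 0.018306288 m/s. 1 knot = 0.51444444 m/s, so 0.04735 knot = 0.04735 * 0.51444444 = 0.024358944 m/s. Sum: 0.018306288 + 0.024358944 = 0.042665232 m/s. 1 cm/s = 0.01 m/s, so 0.042665232 m/s = 0.042665232 / 0.01 = 4.2665232 cm/s ≈ 4.267 cm/s (4 s.f.).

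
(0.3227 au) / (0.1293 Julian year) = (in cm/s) 1 au = 1.4959787e+11 m, so 0.3227 au = 0.3227 * 1.4959787e+11 = 4.8275233e+10 m. 1 Julian year = 31557600 s, so 0.1293 Julian year = 0.1293 * 31557600 = 4080397.7 s. Combine: 4.8275233e+10 m / 4080397.7 s = 11831.012 m/s. 1 cm/s = 0.01 m/s, so 11831.012 m/s = 11831.012 / 0.01 = 1183101.2 cm/s ≈ 1.183e+06 cm/s (4 s.f.). Final answer: 1.183e+06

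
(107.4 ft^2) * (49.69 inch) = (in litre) 1 ft^2 = 0.09290304 m^2, so 107.4 ft^2 = 107.4 * 0.09290304 = 9.9777865 m^2. 1 inch = 0.0254 m, so 49.69 inch = 49.69 * 0.0254 = 1.262126 m. Combine: 9.9777865 m^2 * 1.262126 m = 12.593224 m^3. 1 litre = 0.001 m^3, so 12.593224 m^3 = 12.593224 / 0.001 = 12593.224 litre ≈ 1.259e+04 litre (4 s.f.). Final answer: 1.259e+04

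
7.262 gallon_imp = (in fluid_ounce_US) 1116. Check: 1 gallon_imp = 0.00454609 m^3, so 7.262 gallon_imp = 7.262 * 0.00454609 = 0.033013706 m^3. 1 fluid_ounce_US = 2.957353e-05 m^3, so 0.033013706 m^3 = 0.033013706 / 2.957353e-05 = 1116.3262 fluid_ounce_US ≈ 1116 fluid_ounce_US (4 s.f.).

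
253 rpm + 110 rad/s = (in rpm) 1 rpm = 0.10471976 rad/s, so 253 rpm = 253 * 0.10471976 = 26.494098 rad/s. 110 rad/s is already in rad/s. Sum: 26.494098 + 110 = 136.4941 rad/s. 1 rpm = 0.10471976 rad/s, so 136.4941 rad/s = 136.4941 / 0.10471976 = 1303.4226 rpm ≈ 1303 rpm (4 s.f.). Final answer: 1303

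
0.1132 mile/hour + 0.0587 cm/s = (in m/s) 0.05119. Check: 1 mile/hour = 0.44704 m/s, so 0.1132 mile/hour = 0.1132 * 0.44704 = 0.050604928 m/s. 1 cm/s = 0.01 m/s, so 0.0587 cm/s = 0.0587 * 0.01 = 0.000587 m/s. Sum: 0.050604928 + 0.000587 = 0.051191928 m/s. Result: 0.051191928 m/s ≈ 0.05119 m/s (4 s.f.).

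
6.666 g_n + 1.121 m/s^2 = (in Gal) 6649. Check: 1 g_n = 9.80665 m/s^2, so 6.666 g_n = 6.666 * 9.80665 = 65.371129 m/s^2. 1.121 m/s^2 is already in m/s^2. Sum: 65.371129 + 1.121 = 66.492129 m/s^2. 1 Gal = 0.01 m/s^2, so 66.492129 m/s^2 = 66.492129 / 0.01 = 6649.2129 Gal ≈ 6649 Gal (4 s.f.).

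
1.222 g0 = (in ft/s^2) 1 g0 = 9.80665 m/s^2, so 1.222 g0 = 1.222 * 9.80665 = 11.983726 m/s^2. 1 ft/s^2 = 0.3048 m/s^2, so 11.983726 m/s^2 = 11.983726 / 0.3048 = 39.316687 ft/s^2 ≈ 39.32 ft/s^2 (4 s.f.). Final answer: 39.32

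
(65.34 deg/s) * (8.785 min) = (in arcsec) 1.24e+08. Check: 1 deg/s = 0.017453293 rad/s, so 65.34 deg/s = 65.34 * 0.017453293 = 1.1403981 rad/s. 1 min = 60 s, so 8.785 min = 8.785 * 60 = 527.1 s. Combine: 1.1403981 rad/s * 527.1 s = 601.10386 rad. 1 arcsec = 4.8481368e-06 rad, so 601.10386 rad = 601.10386 / 4.8481368e-06 = 1.2398657e+08 arcsec ≈ 1.24e+08 arcsec (4 s.f.).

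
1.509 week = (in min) 1.521e+04. Check: 1 week = 604800 s, so 1.509 week = 1.509 * 604800 = 912643.2 s. 1 min = 60 s, so 912643.2 s = 912643.2 / 60 = 15210.72 min ≈ 1.521e+04 min (4 s.f.).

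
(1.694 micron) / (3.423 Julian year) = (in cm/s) 1.568e-12. Check: 1 micron = 1e-06 m, so 1.694 micron = 1.694 * 1e-06 = 1.694e-06 m. 1 Julian year = 31557600 s, so 3.423 Julian year = 3.423 * 31557600 = 1.0802166e+08 s. Combine: 1.694e-06 m / 1.0802166e+08 s = 1.5682039e-14 m/s. 1 cm/s = 0.01 m/s, so 1.5682039e-14 m/s = 1.5682039e-14 / 0.01 = 1.5682039e-12 cm/s ≈ 1.568e-12 cm/s (4 s.f.).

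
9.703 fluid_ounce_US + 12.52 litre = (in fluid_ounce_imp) 1 fluid_ounce_US = 2.957353e-05 m^3, so 9.703 fluid_ounce_US = 9.703 * 2.957353e-05 = 0.00028695196 m^3. 1 litre = 0.001 m^3, so 12.52 litre = 12.52 * 0.001 = 0.01252 m^3. Sum: 0.00028695196 + 0.01252 = 0.012806952 m^3. 1 fluid_ounce_imp = 2.8413063e-05 m^3, so 0.012806952 m^3 = 0.012806952 / 2.8413063e-05 = 450.7417 fluid_ounce_imp ≈ 450.7 fluid_ounce_imp (4 s.f.). Final answer: 450.7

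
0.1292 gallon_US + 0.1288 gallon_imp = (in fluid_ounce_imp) 37.82. Check: 1 gallon_US = 0.0037854118 m^3, so 0.1292 gallon_US = 0.1292 * 0.0037854118 = 0.0004890752 m^3. 1 gallon_imp = 0.00454609 m^3, so 0.1288 gallon_imp = 0.1288 * 0.00454609 = 0.00058553639 m^3. Sum: 0.0004890752 + 0.00058553639 = 0.0010746116 m^3. 1 fluid_ounce_imp = 2.8413063e-05 m^3, so 0.0010746116 m^3 = 0.0010746116 / 2.8413063e-05 = 37.821041 fluid_ounce_imp ≈ 37.82 fluid_ounce_imp (4 s.f.).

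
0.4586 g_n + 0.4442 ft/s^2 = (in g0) 0.4724. Check: 1 g_n = 9.80665 m/s^2, so 0.4586 g_n = 0.4586 * 9.80665 = 4.4973297 m/s^2. 1 ft/s^2 = 0.3048 m/s^2, so 0.4442 ft/s^2 = 0.4442 * 0.3048 = 0.13539216 m/s^2. Sum: 4.4973297 + 0.13539216 = 4.6327219 m/s^2. 1 g0 = 9.80665 m/s^2, so 4.6327219 m/s^2 = 4.6327219 / 9.80665 = 0.47240616 g0 ≈ 0.4724 g0 (4 s.f.).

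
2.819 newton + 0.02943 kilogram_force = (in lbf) 0.6986. Check: 2.819 newton = 2.819 N. 1 kilogram_force = 9.80665 N, so 0.02943 kilogram_force = 0.02943 * 9.80665 = 0.28860971 N. Sum: 2.819 + 0.28860971 = 3.1076097 N. 1 lbf = 4.4482216 N, so 3.1076097 N = 3.1076097 / 4.4482216 = 0.69861845 lbf ≈ 0.6986 lbf (4 s.f.).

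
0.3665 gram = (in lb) 1 gram = 0.001 kg, so 0.3665 gram = 0.3665 * 0.001 = 0.0003665 kg. 1 lb = 0.45359237 kg, so 0.0003665 kg = 0.0003665 / 0.45359237 = 0.00080799419 lb ≈ 0.000808 lb (4 s.f.). Final answer: 0.000808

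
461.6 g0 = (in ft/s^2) 1.485e+04. Check: 1 g0 = 9.80665 m/s^2, so 461.6 g0 = 461.6 * 9.80665 = 4526.7496 m/s^2. 1 ft/s^2 = 0.3048 m/s^2, so 4526.7496 m/s^2 = 4526.7496 / 0.3048 = 14851.541 ft/s^2 ≈ 1.485e+04 ft/s^2 (4 s.f.).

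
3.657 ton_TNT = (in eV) 1 ton_TNT = 4.184e+09 J, so 3.657 ton_TNT = 3.657 * 4.184e+09 = 1.5300888e+10 J. 1 eV = 1.6021766e-19 J, so 1.5300888e+10 J = 1.5300888e+10 / 1.6021766e-19 = 9.5500631e+28 eV ≈ 9.55e+28 eV (4 s.f.). Final answer: 9.55e+28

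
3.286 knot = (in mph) 3.781. Check: 1 knot = 0.51444444 m/s, so 3.286 knot = 3.286 * 0.51444444 = 1.6904644 m/s. 1 mph = 0.44704 m/s, so 1.6904644 m/s = 1.6904644 / 0.44704 = 3.7814613 mph ≈ 3.781 mph (4 s.f.).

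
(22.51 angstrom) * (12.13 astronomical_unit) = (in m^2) 1 angstrom = 1e-10 m, so 22.51 angstrom = 22.51 * 1e-10 = 2.251e-09 m. 1 astronomical_unit = 1.4959787e+11 m, so 12.13 astronomical_unit = 12.13 * 1.4959787e+11 = 1.8146222e+12 m. Combine: 2.251e-09 m * 1.8146222e+12 m = 4084.7145 m^2. Result: 4084.7145 m^2 ≈ 4085 m^2 (4 s.f.). Final answer: 4085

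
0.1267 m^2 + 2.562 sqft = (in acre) 9.012e-05. Check: 0.1267 m^2 is already in m^2. 1 sqft = 0.09290304 m^2, so 2.562 sqft = 2.562 * 0.09290304 = 0.23801759 m^2. Sum: 0.1267 + 0.23801759 = 0.36471759 m^2. 1 acre = 4046.8564 m^2, so 0.36471759 m^2 = 0.36471759 / 4046.8564 = 9.0123679e-05 acre ≈ 9.012e-05 acre (4 s.f.).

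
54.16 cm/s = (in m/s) 0.5416. Check: 1 cm/s = 0.01 m/s, so 54.16 cm/s = 54.16 * 0.01 = 0.5416 m/s. Result: 0.5416 m/s.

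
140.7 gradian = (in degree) 1 gradian = 0.015707963 rad, so 140.7 gradian = 140.7 * 0.015707963 = 2.2101104 rad. 1 degree = 0.017453293 rad, so 2.2101104 rad = 2.2101104 / 0.017453293 = 126.63 degree ≈ 126.6 degree (4 s.f.). Final answer: 126.6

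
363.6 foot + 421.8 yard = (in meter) 496.5. Check: 1 foot = 0.3048 m, so 363.6 foot = 363.6 * 0.3048 = 110.82528 m. 1 yard = 0.9144 m, so 421.8 yard = 421.8 * 0.9144 = 385.69392 m. Sum: 110.82528 + 385.69392 = 496.5192 m. 496.5192 m = 496.5192 meter ≈ 496.5 meter (4 s.f.).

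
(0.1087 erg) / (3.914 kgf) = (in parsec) 1 erg = 1e-07 J, so 0.1087 erg = 0.1087 * 1e-07 = 1.087e-08 J. 1 kgf = 9.80665 N, so 3.914 kgf = 3.914 * 9.80665 = 38.383228 N. Combine: 1.087e-08 J / 38.383228 N = 2.8319661e-10 m. 1 parsec = 3.0856776e+16 m, so 2.8319661e-10 m = 2.8319661e-10 / 3.0856776e+16 = 9.177777e-27 parsec ≈ 9.178e-27 parsec (4 s.f.). Final answer: 9.178e-27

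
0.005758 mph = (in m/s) 0.002574. Check: 1 mph = 0.44704 m/s, so 0.005758 mph = 0.005758 * 0.44704 = 0.0025740563 m/s. Result: 0.0025740563 m/s ≈ 0.002574 m/s (4 s.f.).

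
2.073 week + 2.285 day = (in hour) 403.1. Check: 1 week = 604800 s, so 2.073 week = 2.073 * 604800 = 1253750.4 s. 1 day = 86400 s, so 2.285 day = 2.285 * 86400 = 197424 s. Sum: 1253750.4 + 197424 = 1451174.4 s. 1 hour = 3600 s, so 1451174.4 s = 1451174.4 / 3600 = 403.104 hour ≈ 403.1 hour (4 s.f.).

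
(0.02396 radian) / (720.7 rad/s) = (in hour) 0.02396 radian = 0.02396 rad. 720.7 rad/s is already in rad/s. Combine: 0.02396 rad / 720.7 rad/s = 3.3245456e-05 s. 1 hour = 3600 s, so 3.3245456e-05 s = 3.3245456e-05 / 3600 = 9.2348488e-09 hour ≈ 9.235e-09 hour (4 s.f.). Final answer: 9.235e-09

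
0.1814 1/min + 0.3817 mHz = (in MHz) 1 1/min = 0.016666667 Hz, so 0.1814 1/min = 0.1814 * 0.016666667 = 0.0030233333 Hz. 1 mHz = 0.001 Hz, so 0.3817 mHz = 0.3817 * 0.001 = 0.0003817 Hz. Sum: 0.0030233333 + 0.0003817 = 0.0034050333 Hz. 1 MHz = 1000000 Hz, so 0.0034050333 Hz = 0.0034050333 / 1000000 = 3.4050333e-09 MHz ≈ 3.405e-09 MHz (4 s.f.). Final answer: 3.405e-09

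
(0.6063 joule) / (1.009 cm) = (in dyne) 0.6063 joule = 0.6063 J. 1 cm = 0.01 m, so 1.009 cm = 1.009 * 0.01 = 0.01009 m. Combine: 0.6063 J / 0.01009 m = 60.089197 N. 1 dyne = 1e-05 N, so 60.089197 N = 60.089197 / 1e-05 = 6008919.7 dyne ≈ 6.009e+06 dyne (4 s.f.). Final answer: 6.009e+06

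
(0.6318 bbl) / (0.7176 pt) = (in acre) 0.09805. Check: 1 bbl = 0.15898729 m^3, so 0.6318 bbl = 0.6318 * 0.15898729 = 0.10044817 m^3. 1 pt = 0.00035277778 m, so 0.7176 pt = 0.7176 * 0.00035277778 = 0.00025315333 m. Combine: 0.10044817 m^3 / 0.00025315333 m = 396.78787 m^2. 1 acre = 4046.8564 m^2, so 396.78787 m^2 = 396.78787 / 4046.8564 = 0.098048419 acre ≈ 0.09805 acre (4 s.f.).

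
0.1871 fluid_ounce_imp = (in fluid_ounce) 1 fluid_ounce_imp = 2.8413063e-05 m^3, so 0.1871 fluid_ounce_imp = 0.1871 * 2.8413063e-05 = 5.316084e-06 m^3. 1 fluid_ounce = 2.957353e-05 m^3, so 5.316084e-06 m^3 = 5.316084e-06 / 2.957353e-05 = 0.17975818 fluid_ounce ≈ 0.1798 fluid_ounce (4 s.f.). Final answer: 0.1798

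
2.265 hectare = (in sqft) 2.438e+05. Check: 1 hectare = 10000 m^2, so 2.265 hectare = 2.265 * 10000 = 22650 m^2. 1 sqft = 0.09290304 m^2, so 22650 m^2 = 22650 / 0.09290304 = 243802.57 sqft ≈ 2.438e+05 sqft (4 s.f.).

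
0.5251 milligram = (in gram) 0.0005251. Check: 1 milligram = 1e-06 kg, so 0.5251 milligram = 0.5251 * 1e-06 = 5.251e-07 kg. 1 gram = 0.001 kg, so 5.251e-07 kg = 5.251e-07 / 0.001 = 0.0005251 gram.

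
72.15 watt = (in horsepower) 72.15 watt = 72.15 W. 1 horsepower = 745.69987 W, so 72.15 W = 72.15 / 745.69987 = 0.096754744 horsepower ≈ 0.09675 horsepower (4 s.f.). Final answer: 0.09675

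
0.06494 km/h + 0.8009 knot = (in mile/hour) 0.962. Check: 1 km/h = 0.27777778 m/s, so 0.06494 km/h = 0.06494 * 0.27777778 = 0.018038889 m/s. 1 knot = 0.51444444 m/s, so 0.8009 knot = 0.8009 * 0.51444444 = 0.41201856 m/s. Sum: 0.018038889 + 0.41201856 = 0.43005744 m/s. 1 mile/hour = 0.44704 m/s, so 0.43005744 m/s = 0.43005744 / 0.44704 = 0.96201111 mile/hour ≈ 0.962 mile/hour (4 s.f.).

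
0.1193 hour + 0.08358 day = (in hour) 2.125. Check: 1 hour = 3600 s, so 0.1193 hour = 0.1193 * 3600 = 429.48 s. 1 day = 86400 s, so 0.08358 day = 0.08358 * 86400 = 7221.312 s. Sum: 429.48 + 7221.312 = 7650.792 s. 1 hour = 3600 s, so 7650.792 s = 7650.792 / 3600 = 2.12522 hour ≈ 2.125 hour (4 s.f.).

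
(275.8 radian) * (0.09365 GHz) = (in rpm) 2.466e+11. Check: 275.8 radian = 275.8 rad. 1 GHz = 1e+09 Hz, so 0.09365 GHz = 0.09365 * 1e+09 = 93650000 Hz. Combine: 275.8 rad * 93650000 Hz = 2.582867e+10 rad/s. 1 rpm = 0.10471976 rad/s, so 2.582867e+10 rad/s = 2.582867e+10 / 0.10471976 = 2.4664563e+11 rpm ≈ 2.466e+11 rpm (4 s.f.).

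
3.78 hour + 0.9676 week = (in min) 9980. Check: 1 hour = 3600 s, so 3.78 hour = 3.78 * 3600 = 13608 s. 1 week = 604800 s, so 0.9676 week = 0.9676 * 604800 = 585204.48 s. Sum: 13608 + 585204.48 = 598812.48 s. 1 min = 60 s, so 598812.48 s = 598812.48 / 60 = 9980.208 min ≈ 9980 min (4 s.f.).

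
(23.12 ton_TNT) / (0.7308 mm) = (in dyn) 1.324e+19. Check: 1 ton_TNT = 4.184e+09 J, so 23.12 ton_TNT = 23.12 * 4.184e+09 = 9.673408e+10 J. 1 mm = 0.001 m, so 0.7308 mm = 0.7308 * 0.001 = 0.0007308 m. Combine: 9.673408e+10 J / 0.0007308 m = 1.3236738e+14 N. 1 dyn = 1e-05 N, so 1.3236738e+14 N = 1.3236738e+14 / 1e-05 = 1.3236738e+19 dyn ≈ 1.324e+19 dyn (4 s.f.).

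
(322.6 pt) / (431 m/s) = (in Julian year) 8.367e-12. Check: 1 pt = 0.00035277778 m, so 322.6 pt = 322.6 * 0.00035277778 = 0.11380611 m. 431 m/s is already in m/s. Combine: 0.11380611 m / 431 m/s = 0.0002640513 s. 1 Julian year = 31557600 s, so 0.0002640513 s = 0.0002640513 / 31557600 = 8.3672808e-12 Julian year ≈ 8.367e-12 Julian year (4 s.f.).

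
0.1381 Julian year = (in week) 7.206. Check: 1 Julian year = 31557600 s, so 0.1381 Julian year = 0.1381 * 31557600 = 4358104.6 s. 1 week = 604800 s, so 4358104.6 s = 4358104.6 / 604800 = 7.2058607 week ≈ 7.206 week (4 s.f.).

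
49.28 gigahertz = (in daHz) 1 gigahertz = 1e+09 Hz, so 49.28 gigahertz = 49.28 * 1e+09 = 4.928e+10 Hz. 1 daHz = 10 Hz, so 4.928e+10 Hz = 4.928e+10 / 10 = 4.928e+09 daHz. Final answer: 4.928e+09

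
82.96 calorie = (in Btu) 1 calorie = 4.184 J, so 82.96 calorie = 82.96 * 4.184 = 347.10464 J. 1 Btu = 1055.0559 J, so 347.10464 J = 347.10464 / 1055.0559 = 0.32899172 Btu ≈ 0.329 Btu (4 s.f.). Final answer: 0.329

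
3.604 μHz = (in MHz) 3.604e-12. Check: 1 μHz = 1e-06 Hz, so 3.604 μHz = 3.604 * 1e-06 = 3.604e-06 Hz. 1 MHz = 1000000 Hz, so 3.604e-06 Hz = 3.604e-06 / 1000000 = 3.604e-12 MHz.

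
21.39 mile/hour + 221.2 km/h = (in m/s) 71.01. Check: 1 mile/hour = 0.44704 m/s, so 21.39 mile/hour = 21.39 * 0.44704 = 9.5621856 m/s. 1 km/h = 0.27777778 m/s, so 221.2 km/h = 221.2 * 0.27777778 = 61.444444 m/s. Sum: 9.5621856 + 61.444444 = 71.00663 m/s. Result: 71.00663 m/s ≈ 71.01 m/s (4 s.f.).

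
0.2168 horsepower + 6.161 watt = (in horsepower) 1 horsepower = 745.69987 W, so 0.2168 horsepower = 0.2168 * 745.69987 = 161.66773 W. 6.161 watt = 6.161 W. Sum: 161.66773 + 6.161 = 167.82873 W. 1 horsepower = 745.69987 W, so 167.82873 W = 167.82873 / 745.69987 = 0.22506204 horsepower ≈ 0.2251 horsepower (4 s.f.). Final answer: 0.2251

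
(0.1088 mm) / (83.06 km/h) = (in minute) 1 mm = 0.001 m, so 0.1088 mm = 0.1088 * 0.001 = 0.0001088 m. 1 km/h = 0.27777778 m/s, so 83.06 km/h = 83.06 * 0.27777778 = 23.072222 m/s. Combine: 0.0001088 m / 23.072222 m/s = 4.7156273e-06 s. 1 minute = 60 s, so 4.7156273e-06 s = 4.7156273e-06 / 60 = 7.8593788e-08 minute ≈ 7.859e-08 minute (4 s.f.). Final answer: 7.859e-08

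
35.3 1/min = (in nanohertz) 5.883e+08. Check: 1 1/min = 0.016666667 Hz, so 35.3 1/min = 35.3 * 0.016666667 = 0.58833333 Hz. 1 nanohertz = 1e-09 Hz, so 0.58833333 Hz = 0.58833333 / 1e-09 = 5.8833333e+08 nanohertz ≈ 5.883e+08 nanohertz (4 s.f.).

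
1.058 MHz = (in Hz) 1.058e+06. Check: 1 MHz = 1000000 Hz, so 1.058 MHz = 1.058 * 1000000 = 1058000 Hz. Result: 1058000 Hz ≈ 1.058e+06 Hz (4 s.f.).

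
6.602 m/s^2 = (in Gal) 1 Gal = 0.01 m/s^2, so 6.602 m/s^2 = 6.602 / 0.01 = 660.2 Gal. Final answer: 660.2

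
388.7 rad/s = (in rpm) 1 rpm = 0.10471976 rad/s, so 388.7 rad/s = 388.7 / 0.10471976 = 3711.8116 rpm ≈ 3712 rpm (4 s.f.). Final answer: 3712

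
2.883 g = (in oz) 0.1017. Check: 1 g = 0.001 kg, so 2.883 g = 2.883 * 0.001 = 0.002883 kg. 1 oz = 0.028349523 kg, so 0.002883 kg = 0.002883 / 0.028349523 = 0.10169483 oz ≈ 0.1017 oz (4 s.f.).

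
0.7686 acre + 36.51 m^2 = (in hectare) 0.3147. Check: 1 acre = 4046.8564 m^2, so 0.7686 acre = 0.7686 * 4046.8564 = 3110.4138 m^2. 36.51 m^2 is already in m^2. Sum: 3110.4138 + 36.51 = 3146.9238 m^2. 1 hectare = 10000 m^2, so 3146.9238 m^2 = 3146.9238 / 10000 = 0.31469238 hectare ≈ 0.3147 hectare (4 s.f.).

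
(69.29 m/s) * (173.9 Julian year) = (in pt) 69.29 m/s is already in m/s. 1 Julian year = 31557600 s, so 173.9 Julian year = 173.9 * 31557600 = 5.4878666e+09 s. Combine: 69.29 m/s * 5.4878666e+09 s = 3.8025428e+11 m. 1 pt = 0.00035277778 m, so 3.8025428e+11 m = 3.8025428e+11 / 0.00035277778 = 1.0778861e+15 pt ≈ 1.078e+15 pt (4 s.f.). Final answer: 1.078e+15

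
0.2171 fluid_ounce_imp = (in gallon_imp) 1 fluid_ounce_imp = 2.8413063e-05 m^3, so 0.2171 fluid_ounce_imp = 0.2171 * 2.8413063e-05 = 6.1684759e-06 m^3. 1 gallon_imp = 0.00454609 m^3, so 6.1684759e-06 m^3 = 6.1684759e-06 / 0.00454609 = 0.001356875 gallon_imp ≈ 0.001357 gallon_imp (4 s.f.). Final answer: 0.001357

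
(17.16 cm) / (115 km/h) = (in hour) 1.492e-06. Check: 1 cm = 0.01 m, so 17.16 cm = 17.16 * 0.01 = 0.1716 m. 1 km/h = 0.27777778 m/s, so 115 km/h = 115 * 0.27777778 = 31.944444 m/s. Combine: 0.1716 m / 31.944444 m/s = 0.0053718261 s. 1 hour = 3600 s, so 0.0053718261 s = 0.0053718261 / 3600 = 1.4921739e-06 hour ≈ 1.492e-06 hour (4 s.f.).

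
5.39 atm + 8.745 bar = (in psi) 1 atm = 101325 Pa, so 5.39 atm = 5.39 * 101325 = 546141.75 Pa. 1 bar = 100000 Pa, so 8.745 bar = 8.745 * 100000 = 874500 Pa. Sum: 546141.75 + 874500 = 1420641.8 Pa. 1 psi = 6894.7573 Pa, so 1420641.8 Pa = 1420641.8 / 6894.7573 = 206.04667 psi ≈ 206 psi (4 s.f.). Final answer: 206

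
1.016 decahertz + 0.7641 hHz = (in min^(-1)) 1 decahertz = 10 Hz, so 1.016 decahertz = 1.016 * 10 = 10.16 Hz. 1 hHz = 100 Hz, so 0.7641 hHz = 0.7641 * 100 = 76.41 Hz. Sum: 10.16 + 76.41 = 86.57 Hz. 1 min^(-1) = 0.016666667 Hz, so 86.57 Hz = 86.57 / 0.016666667 = 5194.2 min^(-1) ≈ 5194 min^(-1) (4 s.f.). Final answer: 5194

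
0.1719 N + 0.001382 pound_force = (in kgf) 0.1719 N is already in N. 1 pound_force = 4.4482216 N, so 0.001382 pound_force = 0.001382 * 4.4482216 = 0.0061474423 N. Sum: 0.1719 + 0.0061474423 = 0.17804744 N. 1 kgf = 9.80665 N, so 0.17804744 N = 0.17804744 / 9.80665 = 0.018155786 kgf ≈ 0.01816 kgf (4 s.f.). Final answer: 0.01816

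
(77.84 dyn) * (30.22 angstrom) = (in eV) 1 dyn = 1e-05 N, so 77.84 dyn = 77.84 * 1e-05 = 0.0007784 N. 1 angstrom = 1e-10 m, so 30.22 angstrom = 30.22 * 1e-10 = 3.022e-09 m. Combine: 0.0007784 N * 3.022e-09 m = 2.3523248e-12 J. 1 eV = 1.6021766e-19 J, so 2.3523248e-12 J = 2.3523248e-12 / 1.6021766e-19 = 14682057 eV ≈ 1.468e+07 eV (4 s.f.). Final answer: 1.468e+07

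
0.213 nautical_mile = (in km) 1 nautical_mile = 1852 m, so 0.213 nautical_mile = 0.213 * 1852 = 394.476 m. 1 km = 1000 m, so 394.476 m = 394.476 / 1000 = 0.394476 km ≈ 0.3945 km (4 s.f.). Final answer: 0.3945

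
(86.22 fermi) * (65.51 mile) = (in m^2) 9.09e-09. Check: 1 fermi = 1e-15 m, so 86.22 fermi = 86.22 * 1e-15 = 8.622e-14 m. 1 mile = 1609.344 m, so 65.51 mile = 65.51 * 1609.344 = 105428.13 m. Combine: 8.622e-14 m * 105428.13 m = 9.090013e-09 m^2. Result: 9.090013e-09 m^2 ≈ 9.09e-09 m^2 (4 s.f.).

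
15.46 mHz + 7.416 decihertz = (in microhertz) 7.571e+05. Check: 1 mHz = 0.001 Hz, so 15.46 mHz = 15.46 * 0.001 = 0.01546 Hz. 1 decihertz = 0.1 Hz, so 7.416 decihertz = 7.416 * 0.1 = 0.7416 Hz. Sum: 0.01546 + 0.7416 = 0.75706 Hz. 1 microhertz = 1e-06 Hz, so 0.75706 Hz = 0.75706 / 1e-06 = 757060 microhertz ≈ 7.571e+05 microhertz (4 s.f.).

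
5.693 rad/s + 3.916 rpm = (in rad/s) 5.693 rad/s is already in rad/s. 1 rpm = 0.10471976 rad/s, so 3.916 rpm = 3.916 * 0.10471976 = 0.41008256 rad/s. Sum: 5.693 + 0.41008256 = 6.1030826 rad/s. Result: 6.1030826 rad/s ≈ 6.103 rad/s (4 s.f.). Final answer: 6.103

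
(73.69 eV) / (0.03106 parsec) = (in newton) 1 eV = 1.6021766e-19 J, so 73.69 eV = 73.69 * 1.6021766e-19 = 1.180644e-17 J. 1 parsec = 3.0856776e+16 m, so 0.03106 parsec = 0.03106 * 3.0856776e+16 = 9.5841146e+14 m. Combine: 1.180644e-17 J / 9.5841146e+14 m = 1.2318759e-32 N. 1.2318759e-32 N = 1.2318759e-32 newton ≈ 1.232e-32 newton (4 s.f.). Final answer: 1.232e-32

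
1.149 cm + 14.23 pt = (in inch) 0.65. Check: 1 cm = 0.01 m, so 1.149 cm = 1.149 * 0.01 = 0.01149 m. 1 pt = 0.00035277778 m, so 14.23 pt = 14.23 * 0.00035277778 = 0.0050200278 m. Sum: 0.01149 + 0.0050200278 = 0.016510028 m. 1 inch = 0.0254 m, so 0.016510028 m = 0.016510028 / 0.0254 = 0.65000109 inch ≈ 0.65 inch (4 s.f.).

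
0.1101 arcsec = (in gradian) 1 arcsec = 4.8481368e-06 rad, so 0.1101 arcsec = 0.1101 * 4.8481368e-06 = 5.3377986e-07 rad. 1 gradian = 0.015707963 rad, so 5.3377986e-07 rad = 5.3377986e-07 / 0.015707963 = 3.3981481e-05 gradian ≈ 3.398e-05 gradian (4 s.f.). Final answer: 3.398e-05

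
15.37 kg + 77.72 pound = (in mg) 5.062e+07. Check: 15.37 kg is already in kg. 1 pound = 0.45359237 kg, so 77.72 pound = 77.72 * 0.45359237 = 35.253199 kg. Sum: 15.37 + 35.253199 = 50.623199 kg. 1 mg = 1e-06 kg, so 50.623199 kg = 50.623199 / 1e-06 = 50623199 mg ≈ 5.062e+07 mg (4 s.f.).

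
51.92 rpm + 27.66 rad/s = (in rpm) 316.1. Check: 1 rpm = 0.10471976 rad/s, so 51.92 rpm = 51.92 * 0.10471976 = 5.4370497 rad/s. 27.66 rad/s is already in rad/s. Sum: 5.4370497 + 27.66 = 33.09705 rad/s. 1 rpm = 0.10471976 rad/s, so 33.09705 rad/s = 33.09705 / 0.10471976 = 316.05354 rpm ≈ 316.1 rpm (4 s.f.).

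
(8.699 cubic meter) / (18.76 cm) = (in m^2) 46.37. Check: 8.699 cubic meter = 8.699 m^3. 1 cm = 0.01 m, so 18.76 cm = 18.76 * 0.01 = 0.1876 m. Combine: 8.699 m^3 / 0.1876 m = 46.369936 m^2. Result: 46.369936 m^2 ≈ 46.37 m^2 (4 s.f.).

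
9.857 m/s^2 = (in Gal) 1 Gal = 0.01 m/s^2, so 9.857 m/s^2 = 9.857 / 0.01 = 985.7 Gal. Final answer: 985.7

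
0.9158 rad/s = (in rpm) 1 rpm = 0.10471976 rad/s, so 0.9158 rad/s = 0.9158 / 0.10471976 = 8.7452458 rpm ≈ 8.745 rpm (4 s.f.). Final answer: 8.745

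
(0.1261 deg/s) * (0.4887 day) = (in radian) 1 deg/s = 0.017453293 rad/s, so 0.1261 deg/s = 0.1261 * 0.017453293 = 0.0022008602 rad/s. 1 day = 86400 s, so 0.4887 day = 0.4887 * 86400 = 42223.68 s. Combine: 0.0022008602 rad/s * 42223.68 s = 92.928416 rad. 92.928416 rad = 92.928416 radian ≈ 92.93 radian (4 s.f.). Final answer: 92.93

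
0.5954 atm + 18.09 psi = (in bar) 1 atm = 101325 Pa, so 0.5954 atm = 0.5954 * 101325 = 60328.905 Pa. 1 psi = 6894.7573 Pa, so 18.09 psi = 18.09 * 6894.7573 = 124726.16 Pa. Sum: 60328.905 + 124726.16 = 185055.06 Pa. 1 bar = 100000 Pa, so 185055.06 Pa = 185055.06 / 100000 = 1.8505506 bar ≈ 1.851 bar (4 s.f.). Final answer: 1.851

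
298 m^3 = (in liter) 1 liter = 0.001 m^3, so 298 m^3 = 298 / 0.001 = 298000 liter ≈ 2.98e+05 liter (4 s.f.). Final answer: 2.98e+05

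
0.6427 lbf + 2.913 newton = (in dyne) 1 lbf = 4.4482216 N, so 0.6427 lbf = 0.6427 * 4.4482216 = 2.858872 N. 2.913 newton = 2.913 N. Sum: 2.858872 + 2.913 = 5.771872 N. 1 dyne = 1e-05 N, so 5.771872 N = 5.771872 / 1e-05 = 577187.2 dyne ≈ 5.772e+05 dyne (4 s.f.). Final answer: 5.772e+05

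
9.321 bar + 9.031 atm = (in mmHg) 1.385e+04. Check: 1 bar = 100000 Pa, so 9.321 bar = 9.321 * 100000 = 932100 Pa. 1 atm = 101325 Pa, so 9.031 atm = 9.031 * 101325 = 915066.08 Pa. Sum: 932100 + 915066.08 = 1847166.1 Pa. 1 mmHg = 133.32237 Pa, so 1847166.1 Pa = 1847166.1 / 133.32237 = 13854.885 mmHg ≈ 1.385e+04 mmHg (4 s.f.).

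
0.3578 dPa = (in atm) 3.531e-07. Check: 1 dPa = 0.1 Pa, so 0.3578 dPa = 0.3578 * 0.1 = 0.03578 Pa. 1 atm = 101325 Pa, so 0.03578 Pa = 0.03578 / 101325 = 3.5312114e-07 atm ≈ 3.531e-07 atm (4 s.f.).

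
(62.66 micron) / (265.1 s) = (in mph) 1 micron = 1e-06 m, so 62.66 micron = 62.66 * 1e-06 = 6.266e-05 m. 265.1 s is already in s. Combine: 6.266e-05 m / 265.1 s = 2.3636364e-07 m/s. 1 mph = 0.44704 m/s, so 2.3636364e-07 m/s = 2.3636364e-07 / 0.44704 = 5.287304e-07 mph ≈ 5.287e-07 mph (4 s.f.). Final answer: 5.287e-07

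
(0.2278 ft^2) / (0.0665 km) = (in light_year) 1 ft^2 = 0.09290304 m^2, so 0.2278 ft^2 = 0.2278 * 0.09290304 = 0.021163313 m^2. 1 km = 1000 m, so 0.0665 km = 0.0665 * 1000 = 66.5 m. Combine: 0.021163313 m^2 / 66.5 m = 0.0003182453 m. 1 light_year = 9.4607305e+15 m, so 0.0003182453 m = 0.0003182453 / 9.4607305e+15 = 3.3638555e-20 light_year ≈ 3.364e-20 light_year (4 s.f.). Final answer: 3.364e-20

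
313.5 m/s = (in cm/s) 3.135e+04. Check: 1 cm/s = 0.01 m/s, so 313.5 m/s = 313.5 / 0.01 = 31350 cm/s ≈ 3.135e+04 cm/s (4 s.f.).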